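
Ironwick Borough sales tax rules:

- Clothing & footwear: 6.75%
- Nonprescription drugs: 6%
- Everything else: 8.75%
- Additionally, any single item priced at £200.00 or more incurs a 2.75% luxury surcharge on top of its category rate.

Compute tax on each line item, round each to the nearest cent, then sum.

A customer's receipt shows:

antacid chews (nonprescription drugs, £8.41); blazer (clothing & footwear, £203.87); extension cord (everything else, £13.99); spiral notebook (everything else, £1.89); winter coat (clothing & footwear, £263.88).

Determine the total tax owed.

Antacid chews £8.41: nonprescription drugs → 6% → £0.50
Blazer £203.87: clothing & footwear → 6.75% + 2.75% surcharge = 9.5% → £19.37
Extension cord £13.99: everything else → 8.75% → £1.22
Spiral notebook £1.89: everything else → 8.75% → £0.17
Winter coat £263.88: clothing & footwear → 6.75% + 2.75% surcharge = 9.5% → £25.07
Total tax = £0.50 + £19.37 + £1.22 + £0.17 + £25.07 = £46.33

£46.33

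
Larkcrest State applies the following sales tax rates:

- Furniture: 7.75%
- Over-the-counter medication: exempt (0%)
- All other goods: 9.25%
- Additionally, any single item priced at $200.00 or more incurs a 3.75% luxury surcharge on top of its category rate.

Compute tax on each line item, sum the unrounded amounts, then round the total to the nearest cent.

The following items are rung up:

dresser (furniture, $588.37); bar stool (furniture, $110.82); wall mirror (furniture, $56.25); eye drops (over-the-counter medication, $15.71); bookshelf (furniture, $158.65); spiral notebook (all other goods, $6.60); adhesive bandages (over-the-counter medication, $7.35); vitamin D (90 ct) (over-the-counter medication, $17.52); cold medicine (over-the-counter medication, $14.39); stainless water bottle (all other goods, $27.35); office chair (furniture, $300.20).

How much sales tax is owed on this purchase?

$130.57

Dresser $588.37: furniture → 7.75% + 3.75% surcharge = 11.5% → $67.66255
Bar stool $110.82: furniture → 7.75% → $8.58855
Wall mirror $56.25: furniture → 7.75% → $4.359375
Eye drops $15.71: over-the-counter medication → 0% → $0.00
Bookshelf $158.65: furniture → 7.75% → $12.295375
Spiral notebook $6.60: all other goods → 9.25% → $0.6105
Adhesive bandages $7.35: over-the-counter medication → 0% → $0.00
Vitamin D (90 ct) $17.52: over-the-counter medication → 0% → $0.00
Cold medicine $14.39: over-the-counter medication → 0% → $0.00
Stainless water bottle $27.35: all other goods → 9.25% → $2.529875
Office chair $300.20: furniture → 7.75% + 3.75% surcharge = 11.5% → $34.523
Unrounded tax sum = $130.569225 → $130.57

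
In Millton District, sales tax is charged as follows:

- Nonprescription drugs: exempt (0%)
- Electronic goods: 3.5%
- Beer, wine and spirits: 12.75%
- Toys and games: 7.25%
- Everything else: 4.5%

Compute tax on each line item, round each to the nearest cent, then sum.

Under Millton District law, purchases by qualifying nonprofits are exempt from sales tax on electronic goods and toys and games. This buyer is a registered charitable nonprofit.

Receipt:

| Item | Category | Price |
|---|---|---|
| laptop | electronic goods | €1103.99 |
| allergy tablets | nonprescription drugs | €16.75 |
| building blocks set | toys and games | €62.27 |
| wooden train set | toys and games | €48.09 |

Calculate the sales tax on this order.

Laptop €1103.99: electronic goods, buyer-exempt → 0% → €0.00
Allergy tablets €16.75: nonprescription drugs → 0% → €0.00
Building blocks set €62.27: toys and games, buyer-exempt → 0% → €0.00
Wooden train set €48.09: toys and games, buyer-exempt → 0% → €0.00
Total tax = €0.00

€0.00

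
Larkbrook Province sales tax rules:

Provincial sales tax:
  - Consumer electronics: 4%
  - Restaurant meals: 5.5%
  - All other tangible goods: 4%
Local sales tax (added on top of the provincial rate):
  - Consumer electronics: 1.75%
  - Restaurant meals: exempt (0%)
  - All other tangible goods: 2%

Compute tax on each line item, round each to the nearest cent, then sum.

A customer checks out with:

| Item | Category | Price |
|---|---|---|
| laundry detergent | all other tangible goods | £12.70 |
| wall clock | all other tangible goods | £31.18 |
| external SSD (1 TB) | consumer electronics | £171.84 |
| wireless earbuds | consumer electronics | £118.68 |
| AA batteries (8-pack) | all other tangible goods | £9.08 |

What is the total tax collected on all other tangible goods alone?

£3.17

Laundry detergent £12.70: all other tangible goods → 4% + 2% local = 6% → £0.76
Wall clock £31.18: all other tangible goods → 4% + 2% local = 6% → £1.87
AA batteries (8-pack) £9.08: all other tangible goods → 4% + 2% local = 6% → £0.54
Tax on all other tangible goods = £0.76 + £1.87 + £0.54 = £3.17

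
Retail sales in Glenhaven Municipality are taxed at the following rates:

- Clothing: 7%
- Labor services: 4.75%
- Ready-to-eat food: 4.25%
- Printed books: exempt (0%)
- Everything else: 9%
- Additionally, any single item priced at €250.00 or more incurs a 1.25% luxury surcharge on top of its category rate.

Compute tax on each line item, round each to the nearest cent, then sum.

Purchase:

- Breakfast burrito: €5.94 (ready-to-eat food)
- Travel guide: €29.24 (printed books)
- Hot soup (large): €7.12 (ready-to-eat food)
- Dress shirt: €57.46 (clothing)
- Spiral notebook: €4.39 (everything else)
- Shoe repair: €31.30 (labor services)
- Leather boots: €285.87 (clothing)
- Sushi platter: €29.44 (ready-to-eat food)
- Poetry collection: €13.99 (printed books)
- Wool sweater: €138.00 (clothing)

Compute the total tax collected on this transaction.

€40.95

Breakfast burrito €5.94: ready-to-eat food → 4.25% → €0.25
Travel guide €29.24: printed books → 0% → €0.00
Hot soup (large) €7.12: ready-to-eat food → 4.25% → €0.30
Dress shirt €57.46: clothing → 7% → €4.02
Spiral notebook €4.39: everything else → 9% → €0.40
Shoe repair €31.30: labor services → 4.75% → €1.49
Leather boots €285.87: clothing → 7% + 1.25% surcharge = 8.25% → €23.58
Sushi platter €29.44: ready-to-eat food → 4.25% → €1.25
Poetry collection €13.99: printed books → 0% → €0.00
Wool sweater €138.00: clothing → 7% → €9.66
Total tax = €0.25 + €0.30 + €4.02 + €0.40 + €1.49 + €23.58 + €1.25 + €9.66 = €40.95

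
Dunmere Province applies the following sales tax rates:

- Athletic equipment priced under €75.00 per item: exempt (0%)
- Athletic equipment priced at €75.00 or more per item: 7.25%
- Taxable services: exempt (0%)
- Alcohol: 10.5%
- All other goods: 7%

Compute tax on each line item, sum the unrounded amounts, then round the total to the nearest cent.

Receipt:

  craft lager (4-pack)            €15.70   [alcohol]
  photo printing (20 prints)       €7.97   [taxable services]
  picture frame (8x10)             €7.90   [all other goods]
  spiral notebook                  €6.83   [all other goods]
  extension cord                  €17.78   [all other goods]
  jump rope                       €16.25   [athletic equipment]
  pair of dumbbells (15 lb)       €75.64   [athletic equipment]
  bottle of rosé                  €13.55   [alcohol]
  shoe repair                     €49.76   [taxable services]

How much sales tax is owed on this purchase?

€10.83

Craft lager (4-pack) €15.70: alcohol → 10.5% → €1.6485
Photo printing (20 prints) €7.97: taxable services → 0% → €0.00
Picture frame (8x10) €7.90: all other goods → 7% → €0.553
Spiral notebook €6.83: all other goods → 7% → €0.4781
Extension cord €17.78: all other goods → 7% → €1.2446
Jump rope €16.25: athletic equipment, under €75.00 → 0% → €0.00
Pair of dumbbells (15 lb) €75.64: athletic equipment, €75.00 or more → 7.25% → €5.4839
Bottle of rosé €13.55: alcohol → 10.5% → €1.42275
Shoe repair €49.76: taxable services → 0% → €0.00
Unrounded tax sum = €10.83085 → €10.83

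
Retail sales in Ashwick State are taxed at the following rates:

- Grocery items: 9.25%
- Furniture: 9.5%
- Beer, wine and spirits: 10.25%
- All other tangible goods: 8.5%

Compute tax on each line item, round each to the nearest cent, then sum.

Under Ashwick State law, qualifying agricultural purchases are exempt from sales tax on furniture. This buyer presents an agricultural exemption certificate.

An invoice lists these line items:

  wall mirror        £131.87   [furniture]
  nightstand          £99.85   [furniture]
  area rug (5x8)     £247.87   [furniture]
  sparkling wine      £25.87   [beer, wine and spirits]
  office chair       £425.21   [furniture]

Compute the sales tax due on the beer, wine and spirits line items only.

Sparkling wine £25.87: beer, wine and spirits → 10.25% → £2.65
Tax on beer, wine and spirits = £2.65

£2.65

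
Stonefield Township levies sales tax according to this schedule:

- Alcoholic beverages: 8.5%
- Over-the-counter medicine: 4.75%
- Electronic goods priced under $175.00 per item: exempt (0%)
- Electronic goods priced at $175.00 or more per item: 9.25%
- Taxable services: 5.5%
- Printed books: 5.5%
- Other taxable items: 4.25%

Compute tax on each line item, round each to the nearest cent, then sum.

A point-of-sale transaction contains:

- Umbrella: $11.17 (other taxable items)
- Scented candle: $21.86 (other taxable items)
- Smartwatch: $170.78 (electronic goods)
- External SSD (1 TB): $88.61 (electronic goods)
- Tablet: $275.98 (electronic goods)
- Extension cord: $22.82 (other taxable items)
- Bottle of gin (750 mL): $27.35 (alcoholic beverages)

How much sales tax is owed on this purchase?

$30.22

Umbrella $11.17: other taxable items → 4.25% → $0.47
Scented candle $21.86: other taxable items → 4.25% → $0.93
Smartwatch $170.78: electronic goods, under $175.00 → 0% → $0.00
External SSD (1 TB) $88.61: electronic goods, under $175.00 → 0% → $0.00
Tablet $275.98: electronic goods, $175.00 or more → 9.25% → $25.53
Extension cord $22.82: other taxable items → 4.25% → $0.97
Bottle of gin (750 mL) $27.35: alcoholic beverages → 8.5% → $2.32
Total tax = $0.47 + $0.93 + $25.53 + $0.97 + $2.32 = $30.22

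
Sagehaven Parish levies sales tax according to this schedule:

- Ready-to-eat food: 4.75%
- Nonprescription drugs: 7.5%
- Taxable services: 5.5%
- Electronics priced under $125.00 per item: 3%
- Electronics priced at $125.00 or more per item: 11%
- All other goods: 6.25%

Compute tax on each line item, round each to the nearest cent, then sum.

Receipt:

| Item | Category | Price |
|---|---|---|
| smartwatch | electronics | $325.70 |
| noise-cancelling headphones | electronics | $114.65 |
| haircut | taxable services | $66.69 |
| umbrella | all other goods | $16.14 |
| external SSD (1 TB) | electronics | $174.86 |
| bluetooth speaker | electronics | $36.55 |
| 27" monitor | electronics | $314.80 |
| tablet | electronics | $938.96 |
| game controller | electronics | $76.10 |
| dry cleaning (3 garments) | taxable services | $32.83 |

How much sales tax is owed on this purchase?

Smartwatch $325.70: electronics, $125.00 or more → 11% → $35.83
Noise-cancelling headphones $114.65: electronics, under $125.00 → 3% → $3.44
Haircut $66.69: taxable services → 5.5% → $3.67
Umbrella $16.14: all other goods → 6.25% → $1.01
External SSD (1 TB) $174.86: electronics, $125.00 or more → 11% → $19.23
Bluetooth speaker $36.55: electronics, under $125.00 → 3% → $1.10
27" monitor $314.80: electronics, $125.00 or more → 11% → $34.63
Tablet $938.96: electronics, $125.00 or more → 11% → $103.29
Game controller $76.10: electronics, under $125.00 → 3% → $2.28
Dry cleaning (3 garments) $32.83: taxable services → 5.5% → $1.81
Total tax = $35.83 + $3.44 + $3.67 + $1.01 + $19.23 + $1.10 + $34.63 + $103.29 + $2.28 + $1.81 = $206.29

$206.29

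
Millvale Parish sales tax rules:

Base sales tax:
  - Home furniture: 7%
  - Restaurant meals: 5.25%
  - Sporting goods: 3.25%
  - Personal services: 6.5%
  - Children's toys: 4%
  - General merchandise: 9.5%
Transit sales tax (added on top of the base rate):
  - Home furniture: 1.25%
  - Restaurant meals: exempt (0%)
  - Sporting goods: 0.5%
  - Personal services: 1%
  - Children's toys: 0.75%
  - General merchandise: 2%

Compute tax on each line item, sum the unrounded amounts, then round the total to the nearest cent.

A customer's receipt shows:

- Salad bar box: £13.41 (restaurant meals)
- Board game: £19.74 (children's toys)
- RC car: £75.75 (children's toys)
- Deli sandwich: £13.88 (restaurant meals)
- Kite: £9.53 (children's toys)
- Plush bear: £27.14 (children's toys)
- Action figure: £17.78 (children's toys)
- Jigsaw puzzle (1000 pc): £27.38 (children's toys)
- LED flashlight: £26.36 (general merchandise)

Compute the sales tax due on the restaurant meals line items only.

Salad bar box £13.41: restaurant meals → 5.25% + 0% transit = 5.25% → £0.704025
Deli sandwich £13.88: restaurant meals → 5.25% + 0% transit = 5.25% → £0.7287
Tax on restaurant meals: unrounded sum = £1.432725 → £1.43

£1.43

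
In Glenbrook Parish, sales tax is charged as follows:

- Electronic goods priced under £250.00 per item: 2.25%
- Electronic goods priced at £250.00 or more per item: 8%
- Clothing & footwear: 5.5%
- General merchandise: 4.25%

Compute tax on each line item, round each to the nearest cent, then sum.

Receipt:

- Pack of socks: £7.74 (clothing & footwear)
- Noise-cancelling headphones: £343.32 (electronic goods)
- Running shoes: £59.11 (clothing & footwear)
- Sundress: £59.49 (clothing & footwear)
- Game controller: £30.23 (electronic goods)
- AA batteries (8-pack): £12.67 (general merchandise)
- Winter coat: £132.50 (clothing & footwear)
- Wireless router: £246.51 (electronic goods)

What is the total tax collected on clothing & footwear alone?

£14.24

Pack of socks £7.74: clothing & footwear → 5.5% → £0.43
Running shoes £59.11: clothing & footwear → 5.5% → £3.25
Sundress £59.49: clothing & footwear → 5.5% → £3.27
Winter coat £132.50: clothing & footwear → 5.5% → £7.29
Tax on clothing & footwear = £0.43 + £3.25 + £3.27 + £7.29 = £14.24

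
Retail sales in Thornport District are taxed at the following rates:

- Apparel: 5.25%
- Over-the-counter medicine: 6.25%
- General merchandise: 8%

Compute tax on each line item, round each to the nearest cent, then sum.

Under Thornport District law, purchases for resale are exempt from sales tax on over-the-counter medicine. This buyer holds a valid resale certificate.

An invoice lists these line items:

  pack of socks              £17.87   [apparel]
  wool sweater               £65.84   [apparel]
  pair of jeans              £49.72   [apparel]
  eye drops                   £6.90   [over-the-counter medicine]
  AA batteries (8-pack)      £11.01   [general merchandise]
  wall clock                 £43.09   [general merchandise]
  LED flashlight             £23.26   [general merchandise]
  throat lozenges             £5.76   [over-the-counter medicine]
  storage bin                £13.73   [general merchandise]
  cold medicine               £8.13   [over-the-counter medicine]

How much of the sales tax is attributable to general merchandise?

AA batteries (8-pack) £11.01: general merchandise → 8% → £0.88
Wall clock £43.09: general merchandise → 8% → £3.45
LED flashlight £23.26: general merchandise → 8% → £1.86
Storage bin £13.73: general merchandise → 8% → £1.10
Tax on general merchandise = £0.88 + £3.45 + £1.86 + £1.10 = £7.29

£7.29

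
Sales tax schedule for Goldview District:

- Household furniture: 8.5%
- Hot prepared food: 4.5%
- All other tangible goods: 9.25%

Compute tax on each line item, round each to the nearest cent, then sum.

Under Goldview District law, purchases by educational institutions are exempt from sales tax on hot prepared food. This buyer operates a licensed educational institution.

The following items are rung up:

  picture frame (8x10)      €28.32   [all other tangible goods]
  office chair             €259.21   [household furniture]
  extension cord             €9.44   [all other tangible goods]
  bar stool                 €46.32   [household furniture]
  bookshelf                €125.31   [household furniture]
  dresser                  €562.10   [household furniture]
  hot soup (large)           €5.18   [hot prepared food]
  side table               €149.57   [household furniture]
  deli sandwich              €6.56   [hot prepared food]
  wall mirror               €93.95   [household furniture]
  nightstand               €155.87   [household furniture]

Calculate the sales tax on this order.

€121.84

Picture frame (8x10) €28.32: all other tangible goods → 9.25% → €2.62
Office chair €259.21: household furniture → 8.5% → €22.03
Extension cord €9.44: all other tangible goods → 9.25% → €0.87
Bar stool €46.32: household furniture → 8.5% → €3.94
Bookshelf €125.31: household furniture → 8.5% → €10.65
Dresser €562.10: household furniture → 8.5% → €47.78
Hot soup (large) €5.18: hot prepared food, buyer-exempt → 0% → €0.00
Side table €149.57: household furniture → 8.5% → €12.71
Deli sandwich €6.56: hot prepared food, buyer-exempt → 0% → €0.00
Wall mirror €93.95: household furniture → 8.5% → €7.99
Nightstand €155.87: household furniture → 8.5% → €13.25
Total tax = €2.62 + €22.03 + €0.87 + €3.94 + €10.65 + €47.78 + €12.71 + €7.99 + €13.25 = €121.84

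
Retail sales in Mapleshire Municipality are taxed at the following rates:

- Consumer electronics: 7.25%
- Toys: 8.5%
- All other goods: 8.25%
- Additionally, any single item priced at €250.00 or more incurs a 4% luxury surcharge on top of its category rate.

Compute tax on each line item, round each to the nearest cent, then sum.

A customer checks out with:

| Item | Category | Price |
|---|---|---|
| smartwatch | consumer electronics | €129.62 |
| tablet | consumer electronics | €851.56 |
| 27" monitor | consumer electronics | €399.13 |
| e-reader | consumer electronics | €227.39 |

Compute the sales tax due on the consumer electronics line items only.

Smartwatch €129.62: consumer electronics → 7.25% → €9.40
Tablet €851.56: consumer electronics → 7.25% + 4% surcharge = 11.25% → €95.80
27" monitor €399.13: consumer electronics → 7.25% + 4% surcharge = 11.25% → €44.90
E-reader €227.39: consumer electronics → 7.25% → €16.49
Tax on consumer electronics = €9.40 + €95.80 + €44.90 + €16.49 = €166.59

€166.59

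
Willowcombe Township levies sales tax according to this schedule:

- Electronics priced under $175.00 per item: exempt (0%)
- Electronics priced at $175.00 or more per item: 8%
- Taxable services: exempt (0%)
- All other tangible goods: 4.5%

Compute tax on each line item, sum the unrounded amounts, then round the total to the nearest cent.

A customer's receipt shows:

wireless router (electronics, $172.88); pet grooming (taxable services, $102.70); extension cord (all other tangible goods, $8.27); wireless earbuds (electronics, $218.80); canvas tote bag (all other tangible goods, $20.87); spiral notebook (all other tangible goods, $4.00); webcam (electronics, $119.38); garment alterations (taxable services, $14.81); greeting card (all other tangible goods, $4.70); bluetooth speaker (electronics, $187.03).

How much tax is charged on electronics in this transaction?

$32.47

Wireless router $172.88: electronics, under $175.00 → 0% → $0.00
Wireless earbuds $218.80: electronics, $175.00 or more → 8% → $17.504
Webcam $119.38: electronics, under $175.00 → 0% → $0.00
Bluetooth speaker $187.03: electronics, $175.00 or more → 8% → $14.9624
Tax on electronics: unrounded sum = $32.4664 → $32.47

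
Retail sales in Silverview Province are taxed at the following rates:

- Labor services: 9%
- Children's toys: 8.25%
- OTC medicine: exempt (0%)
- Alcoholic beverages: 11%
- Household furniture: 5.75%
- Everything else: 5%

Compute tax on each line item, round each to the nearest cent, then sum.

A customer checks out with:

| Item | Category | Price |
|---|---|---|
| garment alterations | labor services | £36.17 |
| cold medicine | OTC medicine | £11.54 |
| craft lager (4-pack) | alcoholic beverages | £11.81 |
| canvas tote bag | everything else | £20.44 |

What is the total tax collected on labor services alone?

£3.26

Garment alterations £36.17: labor services → 9% → £3.26
Tax on labor services = £3.26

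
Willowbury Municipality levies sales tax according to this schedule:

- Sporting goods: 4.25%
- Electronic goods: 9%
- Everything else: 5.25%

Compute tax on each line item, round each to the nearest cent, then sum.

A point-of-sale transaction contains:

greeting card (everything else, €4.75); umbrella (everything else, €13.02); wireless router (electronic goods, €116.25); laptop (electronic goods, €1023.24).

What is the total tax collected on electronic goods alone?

Wireless router €116.25: electronic goods → 9% → €10.46
Laptop €1023.24: electronic goods → 9% → €92.09
Tax on electronic goods = €10.46 + €92.09 = €102.55

€102.55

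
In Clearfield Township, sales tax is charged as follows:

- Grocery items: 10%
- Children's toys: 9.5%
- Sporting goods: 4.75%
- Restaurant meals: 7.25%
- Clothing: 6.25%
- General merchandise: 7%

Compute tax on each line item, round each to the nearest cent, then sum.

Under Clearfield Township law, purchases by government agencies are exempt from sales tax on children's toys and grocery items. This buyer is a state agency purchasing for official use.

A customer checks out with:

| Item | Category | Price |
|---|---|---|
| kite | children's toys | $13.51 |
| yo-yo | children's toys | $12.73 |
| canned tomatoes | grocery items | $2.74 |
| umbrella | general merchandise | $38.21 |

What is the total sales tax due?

$2.67

Kite $13.51: children's toys, buyer-exempt → 0% → $0.00
Yo-yo $12.73: children's toys, buyer-exempt → 0% → $0.00
Canned tomatoes $2.74: grocery items, buyer-exempt → 0% → $0.00
Umbrella $38.21: general merchandise → 7% → $2.67
Total tax = $2.67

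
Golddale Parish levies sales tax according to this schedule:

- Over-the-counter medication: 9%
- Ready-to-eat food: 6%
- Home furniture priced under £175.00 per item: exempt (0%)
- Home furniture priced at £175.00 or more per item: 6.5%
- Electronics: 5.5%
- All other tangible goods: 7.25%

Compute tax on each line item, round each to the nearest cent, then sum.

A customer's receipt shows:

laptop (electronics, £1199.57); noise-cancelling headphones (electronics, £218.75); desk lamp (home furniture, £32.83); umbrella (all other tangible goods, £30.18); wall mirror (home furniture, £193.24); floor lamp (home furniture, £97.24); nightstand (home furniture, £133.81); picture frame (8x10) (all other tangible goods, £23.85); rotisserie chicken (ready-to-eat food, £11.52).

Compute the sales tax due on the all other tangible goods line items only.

Umbrella £30.18: all other tangible goods → 7.25% → £2.19
Picture frame (8x10) £23.85: all other tangible goods → 7.25% → £1.73
Tax on all other tangible goods = £2.19 + £1.73 = £3.92

£3.92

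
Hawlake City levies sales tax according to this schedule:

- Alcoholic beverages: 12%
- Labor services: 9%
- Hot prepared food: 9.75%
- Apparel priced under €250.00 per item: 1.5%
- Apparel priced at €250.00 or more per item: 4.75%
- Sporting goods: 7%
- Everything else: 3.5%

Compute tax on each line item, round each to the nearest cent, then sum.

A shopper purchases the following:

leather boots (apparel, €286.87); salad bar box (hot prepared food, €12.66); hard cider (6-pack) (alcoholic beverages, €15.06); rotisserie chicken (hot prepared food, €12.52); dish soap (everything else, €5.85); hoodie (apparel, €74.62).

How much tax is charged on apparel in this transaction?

Leather boots €286.87: apparel, €250.00 or more → 4.75% → €13.63
Hoodie €74.62: apparel, under €250.00 → 1.5% → €1.12
Tax on apparel = €13.63 + €1.12 = €14.75

€14.75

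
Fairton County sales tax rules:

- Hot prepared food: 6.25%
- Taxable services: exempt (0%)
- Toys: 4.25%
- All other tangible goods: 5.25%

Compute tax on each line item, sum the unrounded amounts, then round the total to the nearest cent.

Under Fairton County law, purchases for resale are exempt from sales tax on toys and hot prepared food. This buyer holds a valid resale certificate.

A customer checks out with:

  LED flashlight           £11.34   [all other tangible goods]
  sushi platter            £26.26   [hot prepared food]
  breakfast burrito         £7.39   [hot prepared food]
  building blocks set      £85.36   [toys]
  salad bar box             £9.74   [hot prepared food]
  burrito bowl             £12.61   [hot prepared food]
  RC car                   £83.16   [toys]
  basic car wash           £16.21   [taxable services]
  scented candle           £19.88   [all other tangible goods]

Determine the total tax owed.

LED flashlight £11.34: all other tangible goods → 5.25% → £0.59535
Sushi platter £26.26: hot prepared food, buyer-exempt → 0% → £0.00
Breakfast burrito £7.39: hot prepared food, buyer-exempt → 0% → £0.00
Building blocks set £85.36: toys, buyer-exempt → 0% → £0.00
Salad bar box £9.74: hot prepared food, buyer-exempt → 0% → £0.00
Burrito bowl £12.61: hot prepared food, buyer-exempt → 0% → £0.00
RC car £83.16: toys, buyer-exempt → 0% → £0.00
Basic car wash £16.21: taxable services → 0% → £0.00
Scented candle £19.88: all other tangible goods → 5.25% → £1.0437
Unrounded tax sum = £1.63905 → £1.64

£1.64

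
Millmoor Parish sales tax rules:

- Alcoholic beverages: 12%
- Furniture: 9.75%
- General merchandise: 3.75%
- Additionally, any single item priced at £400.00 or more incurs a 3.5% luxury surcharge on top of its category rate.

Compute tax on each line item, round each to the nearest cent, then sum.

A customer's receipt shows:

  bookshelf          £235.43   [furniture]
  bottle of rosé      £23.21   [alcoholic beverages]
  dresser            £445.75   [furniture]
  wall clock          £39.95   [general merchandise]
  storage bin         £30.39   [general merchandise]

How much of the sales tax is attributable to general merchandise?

Wall clock £39.95: general merchandise → 3.75% → £1.50
Storage bin £30.39: general merchandise → 3.75% → £1.14
Tax on general merchandise = £1.50 + £1.14 = £2.64

£2.64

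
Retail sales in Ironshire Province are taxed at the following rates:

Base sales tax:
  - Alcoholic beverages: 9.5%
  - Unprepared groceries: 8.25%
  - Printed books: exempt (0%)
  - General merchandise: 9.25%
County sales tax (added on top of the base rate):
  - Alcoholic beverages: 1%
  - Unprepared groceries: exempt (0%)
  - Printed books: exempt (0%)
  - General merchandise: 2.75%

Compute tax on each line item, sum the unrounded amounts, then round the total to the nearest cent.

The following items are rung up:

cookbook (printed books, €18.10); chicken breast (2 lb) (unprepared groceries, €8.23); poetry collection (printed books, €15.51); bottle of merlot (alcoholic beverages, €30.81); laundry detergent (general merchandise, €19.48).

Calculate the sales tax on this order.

€6.25

Cookbook €18.10: printed books → 0% + 0% county = 0% → €0.00
Chicken breast (2 lb) €8.23: unprepared groceries → 8.25% + 0% county = 8.25% → €0.678975
Poetry collection €15.51: printed books → 0% + 0% county = 0% → €0.00
Bottle of merlot €30.81: alcoholic beverages → 9.5% + 1% county = 10.5% → €3.23505
Laundry detergent €19.48: general merchandise → 9.25% + 2.75% county = 12% → €2.3376
Unrounded tax sum = €6.251625 → €6.25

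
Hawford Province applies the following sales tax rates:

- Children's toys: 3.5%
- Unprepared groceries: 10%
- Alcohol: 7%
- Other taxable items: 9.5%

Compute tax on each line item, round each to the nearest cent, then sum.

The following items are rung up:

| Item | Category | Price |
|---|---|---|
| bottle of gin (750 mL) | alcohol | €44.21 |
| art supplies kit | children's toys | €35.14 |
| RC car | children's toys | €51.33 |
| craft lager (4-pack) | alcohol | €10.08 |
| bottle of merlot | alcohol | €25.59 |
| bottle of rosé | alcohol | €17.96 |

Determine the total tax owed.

€9.88

Bottle of gin (750 mL) €44.21: alcohol → 7% → €3.09
Art supplies kit €35.14: children's toys → 3.5% → €1.23
RC car €51.33: children's toys → 3.5% → €1.80
Craft lager (4-pack) €10.08: alcohol → 7% → €0.71
Bottle of merlot €25.59: alcohol → 7% → €1.79
Bottle of rosé €17.96: alcohol → 7% → €1.26
Total tax = €3.09 + €1.23 + €1.80 + €0.71 + €1.79 + €1.26 = €9.88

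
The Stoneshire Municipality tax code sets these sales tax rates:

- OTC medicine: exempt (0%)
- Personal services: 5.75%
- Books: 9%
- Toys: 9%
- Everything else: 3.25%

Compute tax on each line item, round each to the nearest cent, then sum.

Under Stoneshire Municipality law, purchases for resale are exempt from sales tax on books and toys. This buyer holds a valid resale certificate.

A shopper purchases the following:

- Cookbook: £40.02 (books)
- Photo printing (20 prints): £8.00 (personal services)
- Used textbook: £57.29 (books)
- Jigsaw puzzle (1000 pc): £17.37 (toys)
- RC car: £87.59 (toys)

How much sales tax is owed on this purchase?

Cookbook £40.02: books, buyer-exempt → 0% → £0.00
Photo printing (20 prints) £8.00: personal services → 5.75% → £0.46
Used textbook £57.29: books, buyer-exempt → 0% → £0.00
Jigsaw puzzle (1000 pc) £17.37: toys, buyer-exempt → 0% → £0.00
RC car £87.59: toys, buyer-exempt → 0% → £0.00
Total tax = £0.46

£0.46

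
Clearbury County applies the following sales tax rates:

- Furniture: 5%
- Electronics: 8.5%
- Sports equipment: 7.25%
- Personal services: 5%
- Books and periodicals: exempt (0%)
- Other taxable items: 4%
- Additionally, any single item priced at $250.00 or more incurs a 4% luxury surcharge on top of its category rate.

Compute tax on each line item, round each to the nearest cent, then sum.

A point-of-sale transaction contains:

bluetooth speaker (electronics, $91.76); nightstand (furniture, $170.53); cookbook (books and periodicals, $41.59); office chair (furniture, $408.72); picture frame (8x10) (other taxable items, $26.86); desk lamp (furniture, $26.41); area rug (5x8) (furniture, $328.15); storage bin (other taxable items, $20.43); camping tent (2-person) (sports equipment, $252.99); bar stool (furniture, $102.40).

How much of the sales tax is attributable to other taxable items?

$1.89

Picture frame (8x10) $26.86: other taxable items → 4% → $1.07
Storage bin $20.43: other taxable items → 4% → $0.82
Tax on other taxable items = $1.07 + $0.82 = $1.89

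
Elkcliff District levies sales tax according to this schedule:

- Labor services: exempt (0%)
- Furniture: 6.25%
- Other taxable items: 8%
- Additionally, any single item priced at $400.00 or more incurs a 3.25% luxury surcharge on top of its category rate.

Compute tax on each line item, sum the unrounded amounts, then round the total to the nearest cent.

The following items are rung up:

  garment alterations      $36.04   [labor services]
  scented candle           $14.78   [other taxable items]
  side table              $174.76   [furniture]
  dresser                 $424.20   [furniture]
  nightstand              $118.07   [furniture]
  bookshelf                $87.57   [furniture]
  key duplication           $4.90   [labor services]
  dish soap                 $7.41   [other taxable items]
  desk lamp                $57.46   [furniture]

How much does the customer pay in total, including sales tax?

Garment alterations $36.04: labor services → 0% → $0.00
Scented candle $14.78: other taxable items → 8% → $1.1824
Side table $174.76: furniture → 6.25% → $10.9225
Dresser $424.20: furniture → 6.25% + 3.25% surcharge = 9.5% → $40.299
Nightstand $118.07: furniture → 6.25% → $7.379375
Bookshelf $87.57: furniture → 6.25% → $5.473125
Key duplication $4.90: labor services → 0% → $0.00
Dish soap $7.41: other taxable items → 8% → $0.5928
Desk lamp $57.46: furniture → 6.25% → $3.59125
Subtotal = $925.19; unrounded tax = $69.44045 → $69.44; total due = $994.63

$994.63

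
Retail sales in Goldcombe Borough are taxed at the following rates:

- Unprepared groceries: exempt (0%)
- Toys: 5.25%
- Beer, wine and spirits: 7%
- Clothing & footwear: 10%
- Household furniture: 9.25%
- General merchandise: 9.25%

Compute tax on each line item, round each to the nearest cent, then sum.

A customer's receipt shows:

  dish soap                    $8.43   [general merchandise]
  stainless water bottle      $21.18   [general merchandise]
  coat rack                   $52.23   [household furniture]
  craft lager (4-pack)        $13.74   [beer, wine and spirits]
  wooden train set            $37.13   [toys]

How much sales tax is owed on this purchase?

$10.48

Dish soap $8.43: general merchandise → 9.25% → $0.78
Stainless water bottle $21.18: general merchandise → 9.25% → $1.96
Coat rack $52.23: household furniture → 9.25% → $4.83
Craft lager (4-pack) $13.74: beer, wine and spirits → 7% → $0.96
Wooden train set $37.13: toys → 5.25% → $1.95
Total tax = $0.78 + $1.96 + $4.83 + $0.96 + $1.95 = $10.48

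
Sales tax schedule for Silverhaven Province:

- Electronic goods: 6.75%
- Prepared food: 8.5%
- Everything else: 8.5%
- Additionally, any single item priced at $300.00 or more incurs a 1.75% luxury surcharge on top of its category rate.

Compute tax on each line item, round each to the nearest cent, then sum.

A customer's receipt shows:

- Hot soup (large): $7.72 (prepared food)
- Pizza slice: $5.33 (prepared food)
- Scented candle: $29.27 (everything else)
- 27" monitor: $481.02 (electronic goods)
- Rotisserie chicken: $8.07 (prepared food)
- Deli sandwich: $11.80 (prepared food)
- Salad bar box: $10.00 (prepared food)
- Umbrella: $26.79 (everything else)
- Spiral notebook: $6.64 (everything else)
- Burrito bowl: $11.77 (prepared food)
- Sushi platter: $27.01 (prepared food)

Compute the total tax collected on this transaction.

Hot soup (large) $7.72: prepared food → 8.5% → $0.66
Pizza slice $5.33: prepared food → 8.5% → $0.45
Scented candle $29.27: everything else → 8.5% → $2.49
27" monitor $481.02: electronic goods → 6.75% + 1.75% surcharge = 8.5% → $40.89
Rotisserie chicken $8.07: prepared food → 8.5% → $0.69
Deli sandwich $11.80: prepared food → 8.5% → $1.00
Salad bar box $10.00: prepared food → 8.5% → $0.85
Umbrella $26.79: everything else → 8.5% → $2.28
Spiral notebook $6.64: everything else → 8.5% → $0.56
Burrito bowl $11.77: prepared food → 8.5% → $1.00
Sushi platter $27.01: prepared food → 8.5% → $2.30
Total tax = $0.66 + $0.45 + $2.49 + $40.89 + $0.69 + $1.00 + $0.85 + $2.28 + $0.56 + $1.00 + $2.30 = $53.17

$53.17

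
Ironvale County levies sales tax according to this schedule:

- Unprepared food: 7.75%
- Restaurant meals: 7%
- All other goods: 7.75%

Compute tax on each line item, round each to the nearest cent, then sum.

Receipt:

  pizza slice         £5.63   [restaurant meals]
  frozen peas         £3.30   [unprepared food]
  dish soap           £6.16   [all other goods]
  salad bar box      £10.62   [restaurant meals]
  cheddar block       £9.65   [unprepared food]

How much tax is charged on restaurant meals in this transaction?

£1.13

Pizza slice £5.63: restaurant meals → 7% → £0.39
Salad bar box £10.62: restaurant meals → 7% → £0.74
Tax on restaurant meals = £0.39 + £0.74 = £1.13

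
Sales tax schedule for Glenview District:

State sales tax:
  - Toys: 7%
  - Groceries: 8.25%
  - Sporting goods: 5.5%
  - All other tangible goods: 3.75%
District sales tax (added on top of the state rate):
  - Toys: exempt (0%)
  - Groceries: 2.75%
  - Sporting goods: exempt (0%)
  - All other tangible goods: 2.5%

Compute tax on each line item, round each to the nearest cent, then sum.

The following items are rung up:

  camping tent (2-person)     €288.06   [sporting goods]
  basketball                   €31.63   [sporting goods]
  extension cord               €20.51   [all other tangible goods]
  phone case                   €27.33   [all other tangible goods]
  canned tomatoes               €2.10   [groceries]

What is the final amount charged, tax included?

€390.43

Camping tent (2-person) €288.06: sporting goods → 5.5% + 0% district = 5.5% → €15.84
Basketball €31.63: sporting goods → 5.5% + 0% district = 5.5% → €1.74
Extension cord €20.51: all other tangible goods → 3.75% + 2.5% district = 6.25% → €1.28
Phone case €27.33: all other tangible goods → 3.75% + 2.5% district = 6.25% → €1.71
Canned tomatoes €2.10: groceries → 8.25% + 2.75% district = 11% → €0.23
Subtotal = €369.63; tax = €20.80; total due = €390.43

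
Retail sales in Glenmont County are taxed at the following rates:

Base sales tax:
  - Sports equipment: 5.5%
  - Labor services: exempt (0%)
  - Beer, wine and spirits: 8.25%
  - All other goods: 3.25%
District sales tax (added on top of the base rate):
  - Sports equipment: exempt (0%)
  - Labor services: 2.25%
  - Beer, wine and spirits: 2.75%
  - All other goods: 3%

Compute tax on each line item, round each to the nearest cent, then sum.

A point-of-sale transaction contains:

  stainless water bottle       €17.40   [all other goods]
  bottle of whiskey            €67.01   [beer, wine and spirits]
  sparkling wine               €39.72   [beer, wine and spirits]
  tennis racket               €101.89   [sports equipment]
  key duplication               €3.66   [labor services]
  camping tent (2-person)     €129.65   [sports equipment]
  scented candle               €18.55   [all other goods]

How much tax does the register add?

Stainless water bottle €17.40: all other goods → 3.25% + 3% district = 6.25% → €1.09
Bottle of whiskey €67.01: beer, wine and spirits → 8.25% + 2.75% district = 11% → €7.37
Sparkling wine €39.72: beer, wine and spirits → 8.25% + 2.75% district = 11% → €4.37
Tennis racket €101.89: sports equipment → 5.5% + 0% district = 5.5% → €5.60
Key duplication €3.66: labor services → 0% + 2.25% district = 2.25% → €0.08
Camping tent (2-person) €129.65: sports equipment → 5.5% + 0% district = 5.5% → €7.13
Scented candle €18.55: all other goods → 3.25% + 3% district = 6.25% → €1.16
Total tax = €1.09 + €7.37 + €4.37 + €5.60 + €0.08 + €7.13 + €1.16 = €26.80

€26.80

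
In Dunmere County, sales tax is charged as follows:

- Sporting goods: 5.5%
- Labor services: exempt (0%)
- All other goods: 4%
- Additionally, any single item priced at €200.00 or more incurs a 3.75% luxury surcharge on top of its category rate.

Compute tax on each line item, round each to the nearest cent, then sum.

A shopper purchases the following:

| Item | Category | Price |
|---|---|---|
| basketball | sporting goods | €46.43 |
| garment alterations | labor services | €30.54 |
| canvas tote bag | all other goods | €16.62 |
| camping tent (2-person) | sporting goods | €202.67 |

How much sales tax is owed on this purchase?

€21.96

Basketball €46.43: sporting goods → 5.5% → €2.55
Garment alterations €30.54: labor services → 0% → €0.00
Canvas tote bag €16.62: all other goods → 4% → €0.66
Camping tent (2-person) €202.67: sporting goods → 5.5% + 3.75% surcharge = 9.25% → €18.75
Total tax = €2.55 + €0.66 + €18.75 = €21.96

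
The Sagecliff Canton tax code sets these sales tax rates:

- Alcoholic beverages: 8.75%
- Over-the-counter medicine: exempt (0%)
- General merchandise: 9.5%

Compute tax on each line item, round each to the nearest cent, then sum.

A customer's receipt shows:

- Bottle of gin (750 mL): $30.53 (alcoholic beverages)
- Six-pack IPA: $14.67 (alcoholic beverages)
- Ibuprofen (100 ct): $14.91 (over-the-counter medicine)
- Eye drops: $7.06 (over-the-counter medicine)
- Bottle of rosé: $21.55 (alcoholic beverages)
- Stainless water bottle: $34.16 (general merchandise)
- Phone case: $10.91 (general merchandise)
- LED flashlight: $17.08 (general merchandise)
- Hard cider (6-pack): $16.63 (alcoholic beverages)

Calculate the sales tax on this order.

Bottle of gin (750 mL) $30.53: alcoholic beverages → 8.75% → $2.67
Six-pack IPA $14.67: alcoholic beverages → 8.75% → $1.28
Ibuprofen (100 ct) $14.91: over-the-counter medicine → 0% → $0.00
Eye drops $7.06: over-the-counter medicine → 0% → $0.00
Bottle of rosé $21.55: alcoholic beverages → 8.75% → $1.89
Stainless water bottle $34.16: general merchandise → 9.5% → $3.25
Phone case $10.91: general merchandise → 9.5% → $1.04
LED flashlight $17.08: general merchandise → 9.5% → $1.62
Hard cider (6-pack) $16.63: alcoholic beverages → 8.75% → $1.46
Total tax = $2.67 + $1.28 + $1.89 + $3.25 + $1.04 + $1.62 + $1.46 = $13.21

$13.21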